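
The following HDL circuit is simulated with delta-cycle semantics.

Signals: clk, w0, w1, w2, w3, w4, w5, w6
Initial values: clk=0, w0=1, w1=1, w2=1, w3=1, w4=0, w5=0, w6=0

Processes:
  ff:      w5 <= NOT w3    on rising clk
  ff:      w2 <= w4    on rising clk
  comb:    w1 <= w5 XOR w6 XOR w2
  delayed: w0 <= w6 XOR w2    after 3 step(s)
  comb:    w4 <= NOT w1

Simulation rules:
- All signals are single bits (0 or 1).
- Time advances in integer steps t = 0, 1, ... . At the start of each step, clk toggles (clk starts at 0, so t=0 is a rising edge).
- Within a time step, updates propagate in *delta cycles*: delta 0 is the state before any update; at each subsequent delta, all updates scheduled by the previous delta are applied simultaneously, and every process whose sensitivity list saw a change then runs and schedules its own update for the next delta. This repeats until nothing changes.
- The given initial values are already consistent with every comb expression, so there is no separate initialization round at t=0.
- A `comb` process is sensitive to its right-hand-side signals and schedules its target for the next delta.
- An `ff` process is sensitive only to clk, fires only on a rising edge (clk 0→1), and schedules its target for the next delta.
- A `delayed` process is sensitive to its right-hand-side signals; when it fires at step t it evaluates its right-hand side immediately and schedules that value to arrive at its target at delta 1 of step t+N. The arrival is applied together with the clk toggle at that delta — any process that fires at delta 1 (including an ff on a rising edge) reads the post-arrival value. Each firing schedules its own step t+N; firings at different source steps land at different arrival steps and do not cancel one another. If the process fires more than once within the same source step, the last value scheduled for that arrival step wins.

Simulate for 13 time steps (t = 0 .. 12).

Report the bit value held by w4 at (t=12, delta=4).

t=0 Δ0: w6=0 w0=1 w2=1 w3=1 w1=1 w5=0 clk=0 w4=0
  Δ1: clk:0→1
  Δ2: w2:1→0
  Δ3: w1:1→0
  Δ4: w4:0→1
  (4Δ to stable)
t=1 Δ0: w6=0 w0=1 w2=0 w3=1 w1=0 w5=0 clk=1 w4=1
  Δ1: clk:1→0
  (1Δ to stable)
t=2 Δ0: w6=0 w0=1 w2=0 w3=1 w1=0 w5=0 clk=0 w4=1
  Δ1: clk:0→1
  Δ2: w2:0→1
  Δ3: w1:0→1
  Δ4: w4:1→0
  (4Δ to stable)
t=3 Δ0: w6=0 w0=1 w2=1 w3=1 w1=1 w5=0 clk=1 w4=0
  Δ1: w0:1→0, clk:1→0
  (1Δ to stable)
t=4 Δ0: w6=0 w0=0 w2=1 w3=1 w1=1 w5=0 clk=0 w4=0
  Δ1: clk:0→1
  Δ2: w2:1→0
  Δ3: w1:1→0
  Δ4: w4:0→1
  (4Δ to stable)
t=5 Δ0: w6=0 w0=0 w2=0 w3=1 w1=0 w5=0 clk=1 w4=1
  Δ1: w0:0→1, clk:1→0
  (1Δ to stable)
t=6 Δ0: w6=0 w0=1 w2=0 w3=1 w1=0 w5=0 clk=0 w4=1
  Δ1: clk:0→1
  Δ2: w2:0→1
  Δ3: w1:0→1
  Δ4: w4:1→0
  (4Δ to stable)
t=7 Δ0: w6=0 w0=1 w2=1 w3=1 w1=1 w5=0 clk=1 w4=0
  Δ1: w0:1→0, clk:1→0
  (1Δ to stable)
t=8 Δ0: w6=0 w0=0 w2=1 w3=1 w1=1 w5=0 clk=0 w4=0
  Δ1: clk:0→1
  Δ2: w2:1→0
  Δ3: w1:1→0
  Δ4: w4:0→1
  (4Δ to stable)
t=9 Δ0: w6=0 w0=0 w2=0 w3=1 w1=0 w5=0 clk=1 w4=1
  Δ1: w0:0→1, clk:1→0
  (1Δ to stable)
t=10 Δ0: w6=0 w0=1 w2=0 w3=1 w1=0 w5=0 clk=0 w4=1
  Δ1: clk:0→1
  Δ2: w2:0→1
  Δ3: w1:0→1
  Δ4: w4:1→0
  (4Δ to stable)
t=11 Δ0: w6=0 w0=1 w2=1 w3=1 w1=1 w5=0 clk=1 w4=0
  Δ1: w0:1→0, clk:1→0
  (1Δ to stable)
t=12 Δ0: w6=0 w0=0 w2=1 w3=1 w1=1 w5=0 clk=0 w4=0
  Δ1: clk:0→1
  Δ2: w2:1→0
  Δ3: w1:1→0
  Δ4: w4:0→1
  (4Δ to stable)

1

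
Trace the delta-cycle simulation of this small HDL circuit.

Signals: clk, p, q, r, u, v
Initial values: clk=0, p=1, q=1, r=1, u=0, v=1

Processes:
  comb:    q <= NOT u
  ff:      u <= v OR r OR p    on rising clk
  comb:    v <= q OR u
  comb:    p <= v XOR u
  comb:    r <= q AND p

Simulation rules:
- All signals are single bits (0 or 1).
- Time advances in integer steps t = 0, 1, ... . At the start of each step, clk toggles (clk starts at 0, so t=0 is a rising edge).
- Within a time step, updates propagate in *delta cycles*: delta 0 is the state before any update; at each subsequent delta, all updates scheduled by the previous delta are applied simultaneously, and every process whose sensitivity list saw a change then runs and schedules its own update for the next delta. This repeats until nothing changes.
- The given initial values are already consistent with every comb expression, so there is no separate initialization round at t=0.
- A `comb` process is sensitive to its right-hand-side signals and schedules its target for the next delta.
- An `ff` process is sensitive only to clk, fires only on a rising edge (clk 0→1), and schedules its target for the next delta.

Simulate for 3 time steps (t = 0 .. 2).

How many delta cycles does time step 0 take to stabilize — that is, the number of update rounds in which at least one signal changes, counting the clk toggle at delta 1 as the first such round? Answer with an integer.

4

t0.Δ0 v=1 q=1 clk=0 r=1 u=0 p=1
t0.Δ1 v=1 q=1 clk=1 r=1 u=0 p=1
t0.Δ2 v=1 q=1 clk=1 r=1 u=1 p=1
t0.Δ3 v=1 q=0 clk=1 r=1 u=1 p=0
t0.Δ4 v=1 q=0 clk=1 r=0 u=1 p=0
t1.Δ0 v=1 q=0 clk=1 r=0 u=1 p=0
t1.Δ1 v=1 q=0 clk=0 r=0 u=1 p=0
t2.Δ0 v=1 q=0 clk=0 r=0 u=1 p=0
t2.Δ1 v=1 q=0 clk=1 r=0 u=1 p=0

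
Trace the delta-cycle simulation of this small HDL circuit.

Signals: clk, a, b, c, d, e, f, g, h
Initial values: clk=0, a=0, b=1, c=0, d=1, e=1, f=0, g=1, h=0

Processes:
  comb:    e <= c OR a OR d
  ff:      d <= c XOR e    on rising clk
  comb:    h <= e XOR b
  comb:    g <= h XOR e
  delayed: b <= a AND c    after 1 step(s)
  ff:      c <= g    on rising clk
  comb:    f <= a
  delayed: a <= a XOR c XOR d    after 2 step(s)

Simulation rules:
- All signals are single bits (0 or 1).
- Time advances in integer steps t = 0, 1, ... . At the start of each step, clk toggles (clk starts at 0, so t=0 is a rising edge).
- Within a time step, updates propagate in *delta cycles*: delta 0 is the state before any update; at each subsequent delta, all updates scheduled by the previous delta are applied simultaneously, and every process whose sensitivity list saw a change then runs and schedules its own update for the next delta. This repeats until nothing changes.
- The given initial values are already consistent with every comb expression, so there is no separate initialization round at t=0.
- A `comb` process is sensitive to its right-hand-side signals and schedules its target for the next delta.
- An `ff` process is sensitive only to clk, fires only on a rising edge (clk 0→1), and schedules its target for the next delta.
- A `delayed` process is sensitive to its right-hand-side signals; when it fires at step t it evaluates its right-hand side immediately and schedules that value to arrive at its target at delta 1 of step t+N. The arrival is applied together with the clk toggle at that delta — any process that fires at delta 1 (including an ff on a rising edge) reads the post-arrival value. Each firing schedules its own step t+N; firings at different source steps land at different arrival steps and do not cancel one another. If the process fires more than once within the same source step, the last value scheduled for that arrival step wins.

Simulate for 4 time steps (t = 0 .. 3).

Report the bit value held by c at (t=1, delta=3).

1

[bits: d,b,clk,h,f,g,e,c,a]
t=0: Δ0=110001100 Δ1=111001100 Δ2=111001110 | 2Δ
t=1: Δ0=111001110 Δ1=100001110 Δ2=100101110 Δ3=100100110 | 3Δ
t=2: Δ0=100100110 Δ1=101100110 Δ2=001100100 Δ3=001100000 Δ4=001001000 Δ5=001000000 | 5Δ
t=3: Δ0=001000000 Δ1=000000000 | 1Δ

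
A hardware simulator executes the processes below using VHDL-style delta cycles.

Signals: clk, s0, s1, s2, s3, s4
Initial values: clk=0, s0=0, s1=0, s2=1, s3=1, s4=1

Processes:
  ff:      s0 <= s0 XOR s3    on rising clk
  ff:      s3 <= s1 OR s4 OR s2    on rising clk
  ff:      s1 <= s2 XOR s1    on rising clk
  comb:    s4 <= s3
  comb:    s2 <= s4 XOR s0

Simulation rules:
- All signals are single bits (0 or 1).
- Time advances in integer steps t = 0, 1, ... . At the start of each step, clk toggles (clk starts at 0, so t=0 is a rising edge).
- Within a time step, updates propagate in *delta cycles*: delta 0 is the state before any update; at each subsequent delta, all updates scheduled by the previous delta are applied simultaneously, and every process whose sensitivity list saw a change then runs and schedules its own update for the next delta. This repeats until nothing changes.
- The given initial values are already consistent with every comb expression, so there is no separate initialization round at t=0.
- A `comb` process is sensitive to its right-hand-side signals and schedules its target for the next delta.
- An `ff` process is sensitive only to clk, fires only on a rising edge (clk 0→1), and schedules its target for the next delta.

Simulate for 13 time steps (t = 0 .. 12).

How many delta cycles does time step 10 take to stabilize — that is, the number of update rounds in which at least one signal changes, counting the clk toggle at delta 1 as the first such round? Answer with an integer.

3

t0.Δ0 s2=1 s4=1 s3=1 s1=0 s0=0 clk=0
t0.Δ1 s2=1 s4=1 s3=1 s1=0 s0=0 clk=1
t0.Δ2 s2=1 s4=1 s3=1 s1=1 s0=1 clk=1
t0.Δ3 s2=0 s4=1 s3=1 s1=1 s0=1 clk=1
t1.Δ0 s2=0 s4=1 s3=1 s1=1 s0=1 clk=1
t1.Δ1 s2=0 s4=1 s3=1 s1=1 s0=1 clk=0
t2.Δ0 s2=0 s4=1 s3=1 s1=1 s0=1 clk=0
t2.Δ1 s2=0 s4=1 s3=1 s1=1 s0=1 clk=1
t2.Δ2 s2=0 s4=1 s3=1 s1=1 s0=0 clk=1
t2.Δ3 s2=1 s4=1 s3=1 s1=1 s0=0 clk=1
t3.Δ0 s2=1 s4=1 s3=1 s1=1 s0=0 clk=1
t3.Δ1 s2=1 s4=1 s3=1 s1=1 s0=0 clk=0
t4.Δ0 s2=1 s4=1 s3=1 s1=1 s0=0 clk=0
t4.Δ1 s2=1 s4=1 s3=1 s1=1 s0=0 clk=1
t4.Δ2 s2=1 s4=1 s3=1 s1=0 s0=1 clk=1
t4.Δ3 s2=0 s4=1 s3=1 s1=0 s0=1 clk=1
t5.Δ0 s2=0 s4=1 s3=1 s1=0 s0=1 clk=1
t5.Δ1 s2=0 s4=1 s3=1 s1=0 s0=1 clk=0
t6.Δ0 s2=0 s4=1 s3=1 s1=0 s0=1 clk=0
t6.Δ1 s2=0 s4=1 s3=1 s1=0 s0=1 clk=1
t6.Δ2 s2=0 s4=1 s3=1 s1=0 s0=0 clk=1
t6.Δ3 s2=1 s4=1 s3=1 s1=0 s0=0 clk=1
t7.Δ0 s2=1 s4=1 s3=1 s1=0 s0=0 clk=1
t7.Δ1 s2=1 s4=1 s3=1 s1=0 s0=0 clk=0
t8.Δ0 s2=1 s4=1 s3=1 s1=0 s0=0 clk=0
t8.Δ1 s2=1 s4=1 s3=1 s1=0 s0=0 clk=1
t8.Δ2 s2=1 s4=1 s3=1 s1=1 s0=1 clk=1
t8.Δ3 s2=0 s4=1 s3=1 s1=1 s0=1 clk=1
t9.Δ0 s2=0 s4=1 s3=1 s1=1 s0=1 clk=1
t9.Δ1 s2=0 s4=1 s3=1 s1=1 s0=1 clk=0
t10.Δ0 s2=0 s4=1 s3=1 s1=1 s0=1 clk=0
t10.Δ1 s2=0 s4=1 s3=1 s1=1 s0=1 clk=1
t10.Δ2 s2=0 s4=1 s3=1 s1=1 s0=0 clk=1
t10.Δ3 s2=1 s4=1 s3=1 s1=1 s0=0 clk=1
t11.Δ0 s2=1 s4=1 s3=1 s1=1 s0=0 clk=1
t11.Δ1 s2=1 s4=1 s3=1 s1=1 s0=0 clk=0
t12.Δ0 s2=1 s4=1 s3=1 s1=1 s0=0 clk=0
t12.Δ1 s2=1 s4=1 s3=1 s1=1 s0=0 clk=1
t12.Δ2 s2=1 s4=1 s3=1 s1=0 s0=1 clk=1
t12.Δ3 s2=0 s4=1 s3=1 s1=0 s0=1 clk=1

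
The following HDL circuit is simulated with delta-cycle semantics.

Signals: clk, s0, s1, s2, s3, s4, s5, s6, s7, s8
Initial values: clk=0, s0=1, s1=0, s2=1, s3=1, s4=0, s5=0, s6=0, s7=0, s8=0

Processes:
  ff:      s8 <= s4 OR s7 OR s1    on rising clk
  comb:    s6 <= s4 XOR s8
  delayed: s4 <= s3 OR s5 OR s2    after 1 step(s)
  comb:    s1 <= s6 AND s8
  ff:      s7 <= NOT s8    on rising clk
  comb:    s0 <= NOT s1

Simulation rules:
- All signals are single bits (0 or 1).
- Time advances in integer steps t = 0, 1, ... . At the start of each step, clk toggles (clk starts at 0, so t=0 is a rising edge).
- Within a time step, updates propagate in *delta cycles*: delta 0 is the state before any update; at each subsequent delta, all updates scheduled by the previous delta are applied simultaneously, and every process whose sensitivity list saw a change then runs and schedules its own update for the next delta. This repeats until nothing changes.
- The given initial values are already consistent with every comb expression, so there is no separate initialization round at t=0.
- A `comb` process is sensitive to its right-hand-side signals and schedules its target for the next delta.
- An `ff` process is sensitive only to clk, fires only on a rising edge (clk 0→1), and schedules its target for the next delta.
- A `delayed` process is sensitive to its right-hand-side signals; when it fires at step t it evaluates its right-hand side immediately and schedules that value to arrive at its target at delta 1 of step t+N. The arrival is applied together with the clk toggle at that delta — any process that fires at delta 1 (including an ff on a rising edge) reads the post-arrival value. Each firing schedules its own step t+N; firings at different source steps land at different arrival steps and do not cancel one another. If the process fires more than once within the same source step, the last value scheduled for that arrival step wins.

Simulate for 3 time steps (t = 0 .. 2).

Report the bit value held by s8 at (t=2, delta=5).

1

t0.Δ0 s3=1 s0=1 s7=0 s6=0 s5=0 s8=0 s4=0 s2=1 clk=0 s1=0
t0.Δ1 s3=1 s0=1 s7=0 s6=0 s5=0 s8=0 s4=0 s2=1 clk=1 s1=0
t0.Δ2 s3=1 s0=1 s7=1 s6=0 s5=0 s8=0 s4=0 s2=1 clk=1 s1=0
t1.Δ0 s3=1 s0=1 s7=1 s6=0 s5=0 s8=0 s4=0 s2=1 clk=1 s1=0
t1.Δ1 s3=1 s0=1 s7=1 s6=0 s5=0 s8=0 s4=0 s2=1 clk=0 s1=0
t2.Δ0 s3=1 s0=1 s7=1 s6=0 s5=0 s8=0 s4=0 s2=1 clk=0 s1=0
t2.Δ1 s3=1 s0=1 s7=1 s6=0 s5=0 s8=0 s4=0 s2=1 clk=1 s1=0
t2.Δ2 s3=1 s0=1 s7=1 s6=0 s5=0 s8=1 s4=0 s2=1 clk=1 s1=0
t2.Δ3 s3=1 s0=1 s7=1 s6=1 s5=0 s8=1 s4=0 s2=1 clk=1 s1=0
t2.Δ4 s3=1 s0=1 s7=1 s6=1 s5=0 s8=1 s4=0 s2=1 clk=1 s1=1
t2.Δ5 s3=1 s0=0 s7=1 s6=1 s5=0 s8=1 s4=0 s2=1 clk=1 s1=1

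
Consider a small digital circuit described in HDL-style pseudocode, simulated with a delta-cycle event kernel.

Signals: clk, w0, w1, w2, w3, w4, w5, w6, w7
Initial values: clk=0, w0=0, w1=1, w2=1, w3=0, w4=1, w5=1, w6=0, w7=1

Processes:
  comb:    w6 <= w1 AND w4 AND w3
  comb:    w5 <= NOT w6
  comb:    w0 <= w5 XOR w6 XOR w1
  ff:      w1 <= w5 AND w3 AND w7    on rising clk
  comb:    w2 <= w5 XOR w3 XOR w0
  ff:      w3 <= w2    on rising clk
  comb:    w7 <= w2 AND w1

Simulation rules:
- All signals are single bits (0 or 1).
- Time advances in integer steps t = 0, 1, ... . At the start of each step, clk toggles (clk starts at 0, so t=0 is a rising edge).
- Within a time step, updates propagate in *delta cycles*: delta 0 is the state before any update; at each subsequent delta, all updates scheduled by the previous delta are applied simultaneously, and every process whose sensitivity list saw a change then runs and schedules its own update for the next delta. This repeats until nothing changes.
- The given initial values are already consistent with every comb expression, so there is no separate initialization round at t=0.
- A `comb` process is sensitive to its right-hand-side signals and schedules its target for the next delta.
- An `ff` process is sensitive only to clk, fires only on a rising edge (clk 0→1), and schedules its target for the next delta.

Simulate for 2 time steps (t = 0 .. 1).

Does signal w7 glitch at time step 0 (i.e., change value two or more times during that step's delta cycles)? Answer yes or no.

no

t0.Δ0 w6=0 w5=1 w3=0 w1=1 clk=0 w2=1 w7=1 w4=1 w0=0
t0.Δ1 w6=0 w5=1 w3=0 w1=1 clk=1 w2=1 w7=1 w4=1 w0=0
t0.Δ2 w6=0 w5=1 w3=1 w1=0 clk=1 w2=1 w7=1 w4=1 w0=0
t0.Δ3 w6=0 w5=1 w3=1 w1=0 clk=1 w2=0 w7=0 w4=1 w0=1
t0.Δ4 w6=0 w5=1 w3=1 w1=0 clk=1 w2=1 w7=0 w4=1 w0=1
t1.Δ0 w6=0 w5=1 w3=1 w1=0 clk=1 w2=1 w7=0 w4=1 w0=1
t1.Δ1 w6=0 w5=1 w3=1 w1=0 clk=0 w2=1 w7=0 w4=1 w0=1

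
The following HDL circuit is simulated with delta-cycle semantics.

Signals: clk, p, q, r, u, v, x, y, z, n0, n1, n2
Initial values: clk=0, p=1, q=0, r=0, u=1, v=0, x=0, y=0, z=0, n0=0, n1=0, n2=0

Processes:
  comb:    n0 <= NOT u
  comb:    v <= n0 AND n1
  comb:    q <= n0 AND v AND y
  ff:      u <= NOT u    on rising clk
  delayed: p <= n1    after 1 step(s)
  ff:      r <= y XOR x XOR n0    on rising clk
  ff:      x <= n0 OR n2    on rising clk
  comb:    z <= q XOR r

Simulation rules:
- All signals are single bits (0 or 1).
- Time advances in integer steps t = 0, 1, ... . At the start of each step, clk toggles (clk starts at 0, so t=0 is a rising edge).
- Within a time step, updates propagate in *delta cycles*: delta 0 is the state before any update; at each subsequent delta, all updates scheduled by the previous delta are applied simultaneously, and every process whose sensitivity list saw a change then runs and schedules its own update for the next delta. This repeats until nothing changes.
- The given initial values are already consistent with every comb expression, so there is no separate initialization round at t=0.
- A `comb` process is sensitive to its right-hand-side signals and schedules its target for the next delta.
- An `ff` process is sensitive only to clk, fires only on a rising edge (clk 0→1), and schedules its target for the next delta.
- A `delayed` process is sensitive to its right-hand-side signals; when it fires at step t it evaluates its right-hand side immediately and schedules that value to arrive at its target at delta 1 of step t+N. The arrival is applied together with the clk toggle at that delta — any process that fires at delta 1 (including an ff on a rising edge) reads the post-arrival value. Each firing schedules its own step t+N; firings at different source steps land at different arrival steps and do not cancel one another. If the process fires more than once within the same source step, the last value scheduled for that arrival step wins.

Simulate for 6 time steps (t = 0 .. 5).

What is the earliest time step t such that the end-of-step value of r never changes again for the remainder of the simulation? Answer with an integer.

t0.Δ0 n2=0 u=1 v=0 n1=0 n0=0 y=0 z=0 clk=0 q=0 x=0 r=0 p=1
t0.Δ1 n2=0 u=1 v=0 n1=0 n0=0 y=0 z=0 clk=1 q=0 x=0 r=0 p=1
t0.Δ2 n2=0 u=0 v=0 n1=0 n0=0 y=0 z=0 clk=1 q=0 x=0 r=0 p=1
t0.Δ3 n2=0 u=0 v=0 n1=0 n0=1 y=0 z=0 clk=1 q=0 x=0 r=0 p=1
t1.Δ0 n2=0 u=0 v=0 n1=0 n0=1 y=0 z=0 clk=1 q=0 x=0 r=0 p=1
t1.Δ1 n2=0 u=0 v=0 n1=0 n0=1 y=0 z=0 clk=0 q=0 x=0 r=0 p=1
t2.Δ0 n2=0 u=0 v=0 n1=0 n0=1 y=0 z=0 clk=0 q=0 x=0 r=0 p=1
t2.Δ1 n2=0 u=0 v=0 n1=0 n0=1 y=0 z=0 clk=1 q=0 x=0 r=0 p=1
t2.Δ2 n2=0 u=1 v=0 n1=0 n0=1 y=0 z=0 clk=1 q=0 x=1 r=1 p=1
t2.Δ3 n2=0 u=1 v=0 n1=0 n0=0 y=0 z=1 clk=1 q=0 x=1 r=1 p=1
t3.Δ0 n2=0 u=1 v=0 n1=0 n0=0 y=0 z=1 clk=1 q=0 x=1 r=1 p=1
t3.Δ1 n2=0 u=1 v=0 n1=0 n0=0 y=0 z=1 clk=0 q=0 x=1 r=1 p=1
t4.Δ0 n2=0 u=1 v=0 n1=0 n0=0 y=0 z=1 clk=0 q=0 x=1 r=1 p=1
t4.Δ1 n2=0 u=1 v=0 n1=0 n0=0 y=0 z=1 clk=1 q=0 x=1 r=1 p=1
t4.Δ2 n2=0 u=0 v=0 n1=0 n0=0 y=0 z=1 clk=1 q=0 x=0 r=1 p=1
t4.Δ3 n2=0 u=0 v=0 n1=0 n0=1 y=0 z=1 clk=1 q=0 x=0 r=1 p=1
t5.Δ0 n2=0 u=0 v=0 n1=0 n0=1 y=0 z=1 clk=1 q=0 x=0 r=1 p=1
t5.Δ1 n2=0 u=0 v=0 n1=0 n0=1 y=0 z=1 clk=0 q=0 x=0 r=1 p=1

2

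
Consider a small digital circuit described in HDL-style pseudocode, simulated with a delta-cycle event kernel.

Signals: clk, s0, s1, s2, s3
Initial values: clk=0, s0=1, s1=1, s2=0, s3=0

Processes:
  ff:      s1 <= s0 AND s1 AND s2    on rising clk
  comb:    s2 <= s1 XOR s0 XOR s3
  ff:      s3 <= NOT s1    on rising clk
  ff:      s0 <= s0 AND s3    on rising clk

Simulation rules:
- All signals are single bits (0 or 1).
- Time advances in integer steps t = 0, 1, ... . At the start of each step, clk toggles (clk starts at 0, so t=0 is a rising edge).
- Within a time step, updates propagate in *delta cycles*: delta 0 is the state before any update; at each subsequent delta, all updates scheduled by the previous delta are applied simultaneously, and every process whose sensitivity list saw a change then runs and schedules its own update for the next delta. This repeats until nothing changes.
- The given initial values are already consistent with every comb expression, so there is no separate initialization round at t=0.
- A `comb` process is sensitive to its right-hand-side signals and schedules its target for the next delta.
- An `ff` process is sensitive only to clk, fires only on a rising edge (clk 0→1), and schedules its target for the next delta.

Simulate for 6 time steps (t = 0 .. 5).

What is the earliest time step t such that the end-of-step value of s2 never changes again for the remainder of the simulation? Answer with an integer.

2

[bits: clk,s2,s3,s0,s1]
t=0: Δ0=00011 Δ1=10011 Δ2=10000 | 2Δ
t=1: Δ0=10000 Δ1=00000 | 1Δ
t=2: Δ0=00000 Δ1=10000 Δ2=10100 Δ3=11100 | 3Δ
t=3: Δ0=11100 Δ1=01100 | 1Δ
t=4: Δ0=01100 Δ1=11100 | 1Δ
t=5: Δ0=11100 Δ1=01100 | 1Δ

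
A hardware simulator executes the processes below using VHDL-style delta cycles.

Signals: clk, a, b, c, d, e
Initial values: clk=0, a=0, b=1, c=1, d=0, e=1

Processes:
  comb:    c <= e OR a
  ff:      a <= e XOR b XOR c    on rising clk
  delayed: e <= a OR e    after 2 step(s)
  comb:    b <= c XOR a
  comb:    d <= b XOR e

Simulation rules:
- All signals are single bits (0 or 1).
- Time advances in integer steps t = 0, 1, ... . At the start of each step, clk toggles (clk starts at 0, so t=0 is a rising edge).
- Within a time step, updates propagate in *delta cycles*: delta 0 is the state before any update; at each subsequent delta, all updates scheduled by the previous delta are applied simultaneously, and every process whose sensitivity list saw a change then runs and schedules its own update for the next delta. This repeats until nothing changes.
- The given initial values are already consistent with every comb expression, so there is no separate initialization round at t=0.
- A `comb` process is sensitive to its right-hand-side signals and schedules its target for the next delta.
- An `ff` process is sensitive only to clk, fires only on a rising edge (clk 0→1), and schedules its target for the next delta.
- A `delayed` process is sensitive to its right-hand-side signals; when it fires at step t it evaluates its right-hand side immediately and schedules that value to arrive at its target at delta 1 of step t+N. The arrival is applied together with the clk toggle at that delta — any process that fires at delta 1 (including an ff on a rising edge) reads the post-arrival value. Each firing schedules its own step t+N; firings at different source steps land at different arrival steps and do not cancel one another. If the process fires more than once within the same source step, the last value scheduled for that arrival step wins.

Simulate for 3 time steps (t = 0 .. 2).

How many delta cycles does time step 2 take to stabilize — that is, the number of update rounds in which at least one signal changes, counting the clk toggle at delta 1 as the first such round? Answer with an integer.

4

t0.Δ0 b=1 e=1 clk=0 d=0 c=1 a=0
t0.Δ1 b=1 e=1 clk=1 d=0 c=1 a=0
t0.Δ2 b=1 e=1 clk=1 d=0 c=1 a=1
t0.Δ3 b=0 e=1 clk=1 d=0 c=1 a=1
t0.Δ4 b=0 e=1 clk=1 d=1 c=1 a=1
t1.Δ0 b=0 e=1 clk=1 d=1 c=1 a=1
t1.Δ1 b=0 e=1 clk=0 d=1 c=1 a=1
t2.Δ0 b=0 e=1 clk=0 d=1 c=1 a=1
t2.Δ1 b=0 e=1 clk=1 d=1 c=1 a=1
t2.Δ2 b=0 e=1 clk=1 d=1 c=1 a=0
t2.Δ3 b=1 e=1 clk=1 d=1 c=1 a=0
t2.Δ4 b=1 e=1 clk=1 d=0 c=1 a=0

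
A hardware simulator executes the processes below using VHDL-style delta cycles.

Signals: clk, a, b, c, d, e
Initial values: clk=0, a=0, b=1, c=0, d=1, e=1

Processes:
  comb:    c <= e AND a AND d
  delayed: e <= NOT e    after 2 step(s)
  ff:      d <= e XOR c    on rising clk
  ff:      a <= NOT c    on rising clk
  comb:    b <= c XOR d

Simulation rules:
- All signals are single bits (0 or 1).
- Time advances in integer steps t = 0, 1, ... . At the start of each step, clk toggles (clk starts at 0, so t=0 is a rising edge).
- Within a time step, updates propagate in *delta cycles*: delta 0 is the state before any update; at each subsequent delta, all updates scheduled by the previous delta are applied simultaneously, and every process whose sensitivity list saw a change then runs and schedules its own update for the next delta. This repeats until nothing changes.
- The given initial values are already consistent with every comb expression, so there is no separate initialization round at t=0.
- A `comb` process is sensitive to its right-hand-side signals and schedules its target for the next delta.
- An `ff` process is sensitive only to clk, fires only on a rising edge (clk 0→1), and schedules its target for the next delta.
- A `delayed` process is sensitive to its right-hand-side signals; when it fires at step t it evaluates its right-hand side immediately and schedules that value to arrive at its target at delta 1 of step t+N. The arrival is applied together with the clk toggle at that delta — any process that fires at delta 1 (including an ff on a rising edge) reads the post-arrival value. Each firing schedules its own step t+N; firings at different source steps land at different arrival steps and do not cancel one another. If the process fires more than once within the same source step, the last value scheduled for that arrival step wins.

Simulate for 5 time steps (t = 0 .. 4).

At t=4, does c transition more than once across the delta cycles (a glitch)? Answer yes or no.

t=0 Δ0: d=1 e=1 clk=0 b=1 c=0 a=0
  Δ1: clk:0→1
  Δ2: a:0→1
  Δ3: c:0→1
  Δ4: b:1→0
  (4Δ to stable)
t=1 Δ0: d=1 e=1 clk=1 b=0 c=1 a=1
  Δ1: clk:1→0
  (1Δ to stable)
t=2 Δ0: d=1 e=1 clk=0 b=0 c=1 a=1
  Δ1: clk:0→1
  Δ2: d:1→0, a:1→0
  Δ3: b:0→1, c:1→0
  Δ4: b:1→0
  (4Δ to stable)
t=3 Δ0: d=0 e=1 clk=1 b=0 c=0 a=0
  Δ1: clk:1→0
  (1Δ to stable)
t=4 Δ0: d=0 e=1 clk=0 b=0 c=0 a=0
  Δ1: clk:0→1
  Δ2: d:0→1, a:0→1
  Δ3: b:0→1, c:0→1
  Δ4: b:1→0
  (4Δ to stable)

no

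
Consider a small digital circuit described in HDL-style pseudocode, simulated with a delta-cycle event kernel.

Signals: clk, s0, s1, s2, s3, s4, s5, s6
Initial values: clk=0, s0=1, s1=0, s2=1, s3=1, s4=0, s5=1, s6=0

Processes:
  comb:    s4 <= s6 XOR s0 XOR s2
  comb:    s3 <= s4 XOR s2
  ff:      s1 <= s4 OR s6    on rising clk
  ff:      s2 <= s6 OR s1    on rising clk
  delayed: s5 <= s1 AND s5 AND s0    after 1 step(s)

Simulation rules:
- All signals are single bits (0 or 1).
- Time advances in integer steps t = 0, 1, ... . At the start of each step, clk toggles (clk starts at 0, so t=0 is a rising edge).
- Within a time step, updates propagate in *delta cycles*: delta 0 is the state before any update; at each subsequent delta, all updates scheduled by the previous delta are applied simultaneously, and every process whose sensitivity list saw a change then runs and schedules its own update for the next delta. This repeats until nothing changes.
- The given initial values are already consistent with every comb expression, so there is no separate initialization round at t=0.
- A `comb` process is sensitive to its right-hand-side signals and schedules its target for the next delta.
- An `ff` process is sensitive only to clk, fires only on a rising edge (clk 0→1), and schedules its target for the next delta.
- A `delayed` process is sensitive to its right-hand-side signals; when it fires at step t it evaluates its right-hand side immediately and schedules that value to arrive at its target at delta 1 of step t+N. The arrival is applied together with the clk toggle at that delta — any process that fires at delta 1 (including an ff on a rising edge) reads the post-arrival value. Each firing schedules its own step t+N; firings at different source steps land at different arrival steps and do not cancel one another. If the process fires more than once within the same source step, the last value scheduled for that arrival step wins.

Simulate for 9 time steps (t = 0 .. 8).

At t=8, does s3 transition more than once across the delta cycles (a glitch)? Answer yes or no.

t=0 Δ0: s5=1 s1=0 s6=0 s2=1 s0=1 s4=0 s3=1 clk=0
  Δ1: clk:0→1
  Δ2: s2:1→0
  Δ3: s4:0→1, s3:1→0
  Δ4: s3:0→1
  (4Δ to stable)
t=1 Δ0: s5=1 s1=0 s6=0 s2=0 s0=1 s4=1 s3=1 clk=1
  Δ1: clk:1→0
  (1Δ to stable)
t=2 Δ0: s5=1 s1=0 s6=0 s2=0 s0=1 s4=1 s3=1 clk=0
  Δ1: clk:0→1
  Δ2: s1:0→1
  (2Δ to stable)
t=3 Δ0: s5=1 s1=1 s6=0 s2=0 s0=1 s4=1 s3=1 clk=1
  Δ1: clk:1→0
  (1Δ to stable)
t=4 Δ0: s5=1 s1=1 s6=0 s2=0 s0=1 s4=1 s3=1 clk=0
  Δ1: clk:0→1
  Δ2: s2:0→1
  Δ3: s4:1→0, s3:1→0
  Δ4: s3:0→1
  (4Δ to stable)
t=5 Δ0: s5=1 s1=1 s6=0 s2=1 s0=1 s4=0 s3=1 clk=1
  Δ1: clk:1→0
  (1Δ to stable)
t=6 Δ0: s5=1 s1=1 s6=0 s2=1 s0=1 s4=0 s3=1 clk=0
  Δ1: clk:0→1
  Δ2: s1:1→0
  (2Δ to stable)
t=7 Δ0: s5=1 s1=0 s6=0 s2=1 s0=1 s4=0 s3=1 clk=1
  Δ1: s5:1→0, clk:1→0
  (1Δ to stable)
t=8 Δ0: s5=0 s1=0 s6=0 s2=1 s0=1 s4=0 s3=1 clk=0
  Δ1: clk:0→1
  Δ2: s2:1→0
  Δ3: s4:0→1, s3:1→0
  Δ4: s3:0→1
  (4Δ to stable)

yes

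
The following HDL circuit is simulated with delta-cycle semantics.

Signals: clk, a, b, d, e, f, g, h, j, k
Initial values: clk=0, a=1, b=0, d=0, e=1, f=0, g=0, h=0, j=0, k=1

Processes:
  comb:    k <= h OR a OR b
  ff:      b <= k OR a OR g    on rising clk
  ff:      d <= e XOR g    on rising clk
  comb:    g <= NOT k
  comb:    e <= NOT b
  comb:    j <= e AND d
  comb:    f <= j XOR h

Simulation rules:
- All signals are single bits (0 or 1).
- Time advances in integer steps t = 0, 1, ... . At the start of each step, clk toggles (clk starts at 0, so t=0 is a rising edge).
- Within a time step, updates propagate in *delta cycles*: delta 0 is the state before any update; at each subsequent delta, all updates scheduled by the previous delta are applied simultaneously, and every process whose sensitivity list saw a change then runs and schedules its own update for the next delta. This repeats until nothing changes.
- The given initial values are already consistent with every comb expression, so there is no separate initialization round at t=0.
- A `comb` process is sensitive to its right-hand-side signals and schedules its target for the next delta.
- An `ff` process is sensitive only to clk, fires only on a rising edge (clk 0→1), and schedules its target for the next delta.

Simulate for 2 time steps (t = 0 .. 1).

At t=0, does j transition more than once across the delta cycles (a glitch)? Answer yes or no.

[bits: b,d,k,h,clk,j,e,a,g,f]
t=0: Δ0=0010001100 Δ1=0010101100 Δ2=1110101100 Δ3=1110110100 Δ4=1110100101 Δ5=1110100100 | 5Δ
t=1: Δ0=1110100100 Δ1=1110000100 | 1Δ

yes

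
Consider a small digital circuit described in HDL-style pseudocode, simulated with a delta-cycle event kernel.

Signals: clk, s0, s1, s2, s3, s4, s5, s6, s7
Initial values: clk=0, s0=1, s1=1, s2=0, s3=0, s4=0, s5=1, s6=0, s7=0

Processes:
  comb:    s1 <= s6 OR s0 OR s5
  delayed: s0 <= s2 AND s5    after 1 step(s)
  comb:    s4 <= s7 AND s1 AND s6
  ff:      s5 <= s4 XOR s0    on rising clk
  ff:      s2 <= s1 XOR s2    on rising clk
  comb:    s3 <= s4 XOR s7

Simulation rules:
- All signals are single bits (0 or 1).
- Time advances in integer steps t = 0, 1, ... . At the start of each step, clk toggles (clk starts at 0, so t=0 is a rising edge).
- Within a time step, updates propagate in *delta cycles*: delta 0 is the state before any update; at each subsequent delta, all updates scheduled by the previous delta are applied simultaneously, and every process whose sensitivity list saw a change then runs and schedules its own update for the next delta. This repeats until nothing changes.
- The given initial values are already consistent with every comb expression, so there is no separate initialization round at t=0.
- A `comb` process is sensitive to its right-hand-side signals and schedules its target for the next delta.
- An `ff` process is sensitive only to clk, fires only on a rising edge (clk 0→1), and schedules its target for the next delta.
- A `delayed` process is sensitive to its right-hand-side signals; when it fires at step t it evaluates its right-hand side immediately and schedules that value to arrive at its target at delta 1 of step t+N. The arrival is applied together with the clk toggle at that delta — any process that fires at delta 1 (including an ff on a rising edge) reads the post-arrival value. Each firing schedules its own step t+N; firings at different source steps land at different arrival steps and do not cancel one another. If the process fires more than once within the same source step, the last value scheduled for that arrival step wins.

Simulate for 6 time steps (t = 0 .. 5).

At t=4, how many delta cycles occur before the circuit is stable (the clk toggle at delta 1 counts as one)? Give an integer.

3

[bits: s0,s3,s4,s1,s5,s6,clk,s7,s2]
t=0: Δ0=100110000 Δ1=100110100 Δ2=100110101 | 2Δ
t=1: Δ0=100110101 Δ1=100110001 | 1Δ
t=2: Δ0=100110001 Δ1=100110101 Δ2=100110100 | 2Δ
t=3: Δ0=100110100 Δ1=000110000 | 1Δ
t=4: Δ0=000110000 Δ1=000110100 Δ2=000100101 Δ3=000000101 | 3Δ
t=5: Δ0=000000101 Δ1=000000001 | 1Δ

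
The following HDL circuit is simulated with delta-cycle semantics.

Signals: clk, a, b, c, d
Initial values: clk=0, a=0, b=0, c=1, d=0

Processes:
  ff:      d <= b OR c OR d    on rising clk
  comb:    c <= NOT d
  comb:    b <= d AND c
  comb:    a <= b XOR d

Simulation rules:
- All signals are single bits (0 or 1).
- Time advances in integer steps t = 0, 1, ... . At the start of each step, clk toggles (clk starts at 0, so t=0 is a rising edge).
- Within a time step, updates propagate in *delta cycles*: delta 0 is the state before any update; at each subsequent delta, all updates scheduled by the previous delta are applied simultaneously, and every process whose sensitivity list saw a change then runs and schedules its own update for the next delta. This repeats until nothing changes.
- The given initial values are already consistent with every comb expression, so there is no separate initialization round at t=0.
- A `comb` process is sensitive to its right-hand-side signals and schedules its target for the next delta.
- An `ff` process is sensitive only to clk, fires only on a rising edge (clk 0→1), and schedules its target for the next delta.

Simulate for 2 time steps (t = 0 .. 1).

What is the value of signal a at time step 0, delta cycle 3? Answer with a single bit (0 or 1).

t=0 Δ0: d=0 b=0 a=0 clk=0 c=1
  Δ1: clk:0→1
  Δ2: d:0→1
  Δ3: b:0→1, a:0→1, c:1→0
  Δ4: b:1→0, a:1→0
  Δ5: a:0→1
  (5Δ to stable)
t=1 Δ0: d=1 b=0 a=1 clk=1 c=0
  Δ1: clk:1→0
  (1Δ to stable)

1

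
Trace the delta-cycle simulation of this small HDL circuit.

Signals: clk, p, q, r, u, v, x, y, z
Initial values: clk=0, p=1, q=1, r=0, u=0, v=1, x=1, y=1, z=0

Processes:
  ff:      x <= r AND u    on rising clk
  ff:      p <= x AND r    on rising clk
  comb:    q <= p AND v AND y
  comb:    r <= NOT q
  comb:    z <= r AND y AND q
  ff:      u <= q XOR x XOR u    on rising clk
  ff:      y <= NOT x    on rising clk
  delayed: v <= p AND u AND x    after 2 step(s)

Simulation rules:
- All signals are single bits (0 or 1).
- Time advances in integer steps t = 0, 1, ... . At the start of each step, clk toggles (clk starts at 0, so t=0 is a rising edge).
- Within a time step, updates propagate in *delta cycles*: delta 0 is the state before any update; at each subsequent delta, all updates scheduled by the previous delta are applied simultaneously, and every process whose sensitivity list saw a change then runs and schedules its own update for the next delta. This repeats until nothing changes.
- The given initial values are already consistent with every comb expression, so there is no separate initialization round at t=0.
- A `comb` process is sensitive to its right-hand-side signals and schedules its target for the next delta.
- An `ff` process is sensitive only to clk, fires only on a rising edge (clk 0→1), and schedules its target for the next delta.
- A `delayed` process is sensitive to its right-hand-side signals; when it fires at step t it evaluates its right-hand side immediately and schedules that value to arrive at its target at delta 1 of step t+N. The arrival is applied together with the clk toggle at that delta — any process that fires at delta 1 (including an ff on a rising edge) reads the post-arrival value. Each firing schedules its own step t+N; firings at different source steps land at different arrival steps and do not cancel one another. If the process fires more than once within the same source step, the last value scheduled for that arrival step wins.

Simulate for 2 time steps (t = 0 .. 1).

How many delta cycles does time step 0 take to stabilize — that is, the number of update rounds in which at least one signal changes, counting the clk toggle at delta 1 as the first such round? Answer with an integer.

4

t=0 Δ0: p=1 z=0 clk=0 y=1 u=0 r=0 x=1 v=1 q=1
  Δ1: clk:0→1
  Δ2: p:1→0, y:1→0, x:1→0
  Δ3: q:1→0
  Δ4: r:0→1
  (4Δ to stable)
t=1 Δ0: p=0 z=0 clk=1 y=0 u=0 r=1 x=0 v=1 q=0
  Δ1: clk:1→0
  (1Δ to stable)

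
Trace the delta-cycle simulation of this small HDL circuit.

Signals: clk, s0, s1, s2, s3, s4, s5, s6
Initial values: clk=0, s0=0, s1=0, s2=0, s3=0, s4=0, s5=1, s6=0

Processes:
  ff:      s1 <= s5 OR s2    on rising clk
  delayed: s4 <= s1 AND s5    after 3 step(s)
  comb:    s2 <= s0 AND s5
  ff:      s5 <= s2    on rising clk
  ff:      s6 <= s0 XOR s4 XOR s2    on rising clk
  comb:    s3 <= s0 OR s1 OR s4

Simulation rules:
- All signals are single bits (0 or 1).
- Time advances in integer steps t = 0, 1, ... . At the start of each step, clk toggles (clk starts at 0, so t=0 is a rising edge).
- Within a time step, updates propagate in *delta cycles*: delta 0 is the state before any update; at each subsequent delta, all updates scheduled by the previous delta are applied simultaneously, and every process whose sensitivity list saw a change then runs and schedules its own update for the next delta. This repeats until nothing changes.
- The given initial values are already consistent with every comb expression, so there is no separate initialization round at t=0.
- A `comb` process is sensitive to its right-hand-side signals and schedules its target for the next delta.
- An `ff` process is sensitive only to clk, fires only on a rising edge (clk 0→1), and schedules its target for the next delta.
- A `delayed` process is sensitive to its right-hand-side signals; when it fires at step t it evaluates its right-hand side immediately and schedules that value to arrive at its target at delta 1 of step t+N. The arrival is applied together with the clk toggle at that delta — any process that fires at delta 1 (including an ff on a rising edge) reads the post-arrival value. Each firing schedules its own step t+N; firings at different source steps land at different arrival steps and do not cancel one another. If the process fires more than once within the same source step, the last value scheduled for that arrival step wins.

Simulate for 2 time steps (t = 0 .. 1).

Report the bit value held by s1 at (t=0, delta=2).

1

t0.Δ0 s1=0 s6=0 s3=0 s4=0 clk=0 s5=1 s0=0 s2=0
t0.Δ1 s1=0 s6=0 s3=0 s4=0 clk=1 s5=1 s0=0 s2=0
t0.Δ2 s1=1 s6=0 s3=0 s4=0 clk=1 s5=0 s0=0 s2=0
t0.Δ3 s1=1 s6=0 s3=1 s4=0 clk=1 s5=0 s0=0 s2=0
t1.Δ0 s1=1 s6=0 s3=1 s4=0 clk=1 s5=0 s0=0 s2=0
t1.Δ1 s1=1 s6=0 s3=1 s4=0 clk=0 s5=0 s0=0 s2=0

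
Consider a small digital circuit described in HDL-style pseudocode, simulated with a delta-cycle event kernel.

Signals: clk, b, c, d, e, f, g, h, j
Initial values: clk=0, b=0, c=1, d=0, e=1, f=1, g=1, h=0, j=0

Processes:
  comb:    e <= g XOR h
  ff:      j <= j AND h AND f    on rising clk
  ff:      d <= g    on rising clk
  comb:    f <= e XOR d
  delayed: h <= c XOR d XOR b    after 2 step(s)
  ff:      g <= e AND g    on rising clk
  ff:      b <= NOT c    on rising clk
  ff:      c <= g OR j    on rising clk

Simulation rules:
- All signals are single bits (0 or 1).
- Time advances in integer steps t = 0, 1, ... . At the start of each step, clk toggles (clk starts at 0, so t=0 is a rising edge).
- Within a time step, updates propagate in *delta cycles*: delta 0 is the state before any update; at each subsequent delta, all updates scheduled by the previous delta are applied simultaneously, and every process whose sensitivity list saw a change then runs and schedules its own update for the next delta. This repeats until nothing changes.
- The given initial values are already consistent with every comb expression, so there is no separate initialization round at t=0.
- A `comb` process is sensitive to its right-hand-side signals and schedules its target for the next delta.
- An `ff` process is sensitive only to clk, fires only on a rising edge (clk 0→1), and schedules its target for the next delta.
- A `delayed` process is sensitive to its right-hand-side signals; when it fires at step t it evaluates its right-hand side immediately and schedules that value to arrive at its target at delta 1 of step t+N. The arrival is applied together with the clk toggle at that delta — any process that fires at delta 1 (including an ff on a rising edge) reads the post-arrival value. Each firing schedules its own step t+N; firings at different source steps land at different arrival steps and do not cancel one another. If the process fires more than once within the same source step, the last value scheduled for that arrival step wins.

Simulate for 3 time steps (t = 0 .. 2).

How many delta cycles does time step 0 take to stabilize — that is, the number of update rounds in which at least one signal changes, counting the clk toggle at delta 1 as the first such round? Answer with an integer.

3

t0.Δ0 e=1 h=0 clk=0 b=0 f=1 d=0 j=0 g=1 c=1
t0.Δ1 e=1 h=0 clk=1 b=0 f=1 d=0 j=0 g=1 c=1
t0.Δ2 e=1 h=0 clk=1 b=0 f=1 d=1 j=0 g=1 c=1
t0.Δ3 e=1 h=0 clk=1 b=0 f=0 d=1 j=0 g=1 c=1
t1.Δ0 e=1 h=0 clk=1 b=0 f=0 d=1 j=0 g=1 c=1
t1.Δ1 e=1 h=0 clk=0 b=0 f=0 d=1 j=0 g=1 c=1
t2.Δ0 e=1 h=0 clk=0 b=0 f=0 d=1 j=0 g=1 c=1
t2.Δ1 e=1 h=0 clk=1 b=0 f=0 d=1 j=0 g=1 c=1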